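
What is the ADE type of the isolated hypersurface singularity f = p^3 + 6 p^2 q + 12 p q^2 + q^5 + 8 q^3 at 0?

The Hessian of f at 0 has rank 0. Corank 2; j^3 = (p + 2*q)^3 is a perfect cube, so E-series; the 5-jet and mu = 8 give E_8.

E_8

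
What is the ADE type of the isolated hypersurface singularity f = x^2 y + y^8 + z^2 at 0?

D_{9}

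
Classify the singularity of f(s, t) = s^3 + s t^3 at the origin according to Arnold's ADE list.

E7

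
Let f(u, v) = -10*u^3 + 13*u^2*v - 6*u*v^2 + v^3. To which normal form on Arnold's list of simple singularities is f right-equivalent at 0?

D_4

The Hessian of f at 0 has rank 0. Corank 2; j^3 = -(2*u - v)*(5*u^2 - 4*u*v + v^2) splits into three distinct lines over C (the quadratic factor has nonzero discriminant), so D_4.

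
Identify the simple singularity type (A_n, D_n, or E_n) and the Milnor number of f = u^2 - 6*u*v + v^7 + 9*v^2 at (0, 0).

Type A6, Milnor number mu = 6.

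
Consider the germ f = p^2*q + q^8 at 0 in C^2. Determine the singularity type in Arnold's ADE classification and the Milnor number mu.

Type D_{9}, Milnor number mu = 9.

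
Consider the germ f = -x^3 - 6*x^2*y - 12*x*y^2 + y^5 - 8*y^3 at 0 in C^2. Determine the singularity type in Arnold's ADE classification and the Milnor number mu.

Type E_8, Milnor number mu = 8.

The Hessian of f at 0 is [[0, 0], [0, 0]] with rank 0, so corank 2. A Groebner basis of the Jacobian ideal J(f) in C{x,y} is {y^4, x^2 + 4*x*y + 4*y^2}; counting standard monomials gives mu = 8. Corank 2; j^3 = -(x + 2*y)^3 is a perfect cube, so E-series; the 5-jet and mu = 8 give E_8.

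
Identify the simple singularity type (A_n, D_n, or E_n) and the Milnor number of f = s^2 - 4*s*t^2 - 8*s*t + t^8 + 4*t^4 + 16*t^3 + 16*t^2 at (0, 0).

Type A7, Milnor number mu = 7.

The Hessian of f at 0 has rank 1. Corank 1: A-series; mu = 7 gives A_7.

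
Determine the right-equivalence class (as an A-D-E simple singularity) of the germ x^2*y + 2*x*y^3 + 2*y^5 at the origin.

D6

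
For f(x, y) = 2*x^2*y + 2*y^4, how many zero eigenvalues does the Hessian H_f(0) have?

2

The Hessian at 0 is [[0, 0], [0, 0]] of rank 0; hence corank 2.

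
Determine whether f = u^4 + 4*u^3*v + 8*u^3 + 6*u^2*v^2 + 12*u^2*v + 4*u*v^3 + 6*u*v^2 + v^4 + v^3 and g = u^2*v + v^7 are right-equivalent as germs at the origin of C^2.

No.

The Hessian of f at 0 has rank 0. Corank 2; j^3 = (2*u + v)^3 is a perfect cube, so E-series; the 4-jet and mu = 6 give E_6. The Hessian of g at 0 has rank 0. Corank 2; j^3 = u^2*v has shape L^2 M (L != M), so D-series; mu = 8 gives D_8. f is E_6 but g is D_8, hence not right-equivalent.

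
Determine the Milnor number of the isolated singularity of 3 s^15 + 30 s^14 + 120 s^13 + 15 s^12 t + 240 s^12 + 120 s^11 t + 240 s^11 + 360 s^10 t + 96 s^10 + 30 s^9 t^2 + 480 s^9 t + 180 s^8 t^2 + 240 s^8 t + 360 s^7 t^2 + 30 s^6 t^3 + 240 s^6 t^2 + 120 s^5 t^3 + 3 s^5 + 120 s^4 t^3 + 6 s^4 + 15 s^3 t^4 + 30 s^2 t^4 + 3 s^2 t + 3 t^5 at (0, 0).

The Hessian of f at 0 has rank 0. Corank 2; j^3 = 3*s^2*t has shape L^2 M (L != M), so D-series; mu = 6 gives D_6.

6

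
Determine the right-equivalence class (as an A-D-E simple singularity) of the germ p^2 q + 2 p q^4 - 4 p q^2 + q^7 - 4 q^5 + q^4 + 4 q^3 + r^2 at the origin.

The Hessian of f at 0 has rank 1. Corank 2; j^3 = q*(p - 2*q)^2 has shape L^2 M (L != M), so D-series; mu = 5 gives D_5.

D_5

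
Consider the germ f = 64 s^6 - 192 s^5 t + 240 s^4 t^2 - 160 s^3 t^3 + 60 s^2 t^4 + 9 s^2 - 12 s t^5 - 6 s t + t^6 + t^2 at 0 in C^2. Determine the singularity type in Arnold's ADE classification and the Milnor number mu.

The Hessian of f at 0 is [[18, -6], [-6, 2]] with rank 1, so corank 1. A Groebner basis of the Jacobian ideal J(f) in C{s,t} is {t^5, s - t/3}; counting standard monomials gives mu = 5. Corank 1: A-series; mu = 5 gives A_5.

Type A_5, Milnor number mu = 5.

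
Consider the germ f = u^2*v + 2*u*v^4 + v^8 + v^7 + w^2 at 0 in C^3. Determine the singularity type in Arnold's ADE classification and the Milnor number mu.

Type D9, Milnor number mu = 9.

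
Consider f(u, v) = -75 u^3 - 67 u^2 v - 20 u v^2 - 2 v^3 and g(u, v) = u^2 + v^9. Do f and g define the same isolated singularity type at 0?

No.

The Hessian of f at 0 has rank 0. Corank 2; j^3 = -(3*u + v)*(25*u^2 + 14*u*v + 2*v^2) splits into three distinct lines over C (the quadratic factor has nonzero discriminant), so D_4. The Hessian of g at 0 has rank 1. Corank 1: A-series; mu = 8 gives A_8. f is D_4 but g is A_8, hence not right-equivalent.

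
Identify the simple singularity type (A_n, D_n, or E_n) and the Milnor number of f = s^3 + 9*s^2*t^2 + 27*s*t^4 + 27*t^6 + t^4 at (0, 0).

Type E6, Milnor number mu = 6.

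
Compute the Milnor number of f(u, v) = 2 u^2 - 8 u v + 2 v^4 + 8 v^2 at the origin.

The Hessian of f at 0 has rank 1. Corank 1: A-series; mu = 3 gives A_3.

3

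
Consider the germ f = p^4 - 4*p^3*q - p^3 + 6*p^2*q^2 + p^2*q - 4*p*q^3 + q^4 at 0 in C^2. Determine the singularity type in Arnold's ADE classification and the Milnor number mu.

Type D_5, Milnor number mu = 5.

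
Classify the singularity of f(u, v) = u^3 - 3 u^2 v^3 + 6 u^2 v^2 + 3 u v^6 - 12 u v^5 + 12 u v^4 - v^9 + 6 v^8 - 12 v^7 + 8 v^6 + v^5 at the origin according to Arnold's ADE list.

The Hessian of f at 0 has rank 0. Corank 2; j^3 = u^3 is a perfect cube, so E-series; the 5-jet and mu = 8 give E_8.

E_{8}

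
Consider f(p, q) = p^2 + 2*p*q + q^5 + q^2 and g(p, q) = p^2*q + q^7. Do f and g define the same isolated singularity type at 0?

The Hessian of f at 0 has rank 1. Corank 1: A-series; mu = 4 gives A_4. The Hessian of g at 0 has rank 0. Corank 2; j^3 = p^2*q has shape L^2 M (L != M), so D-series; mu = 8 gives D_8. f is A_4 but g is D_8, hence not right-equivalent.

No.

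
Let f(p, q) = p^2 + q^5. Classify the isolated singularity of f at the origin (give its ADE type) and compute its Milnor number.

Type A_{4}, Milnor number mu = 4.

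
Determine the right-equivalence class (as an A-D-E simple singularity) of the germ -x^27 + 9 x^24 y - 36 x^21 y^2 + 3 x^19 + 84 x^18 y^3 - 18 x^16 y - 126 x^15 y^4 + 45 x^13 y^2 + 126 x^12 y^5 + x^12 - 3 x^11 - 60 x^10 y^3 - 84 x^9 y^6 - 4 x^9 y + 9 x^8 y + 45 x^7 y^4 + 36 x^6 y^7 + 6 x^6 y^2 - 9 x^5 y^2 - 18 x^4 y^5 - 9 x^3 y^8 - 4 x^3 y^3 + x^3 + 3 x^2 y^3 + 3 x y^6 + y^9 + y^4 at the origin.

E_{6}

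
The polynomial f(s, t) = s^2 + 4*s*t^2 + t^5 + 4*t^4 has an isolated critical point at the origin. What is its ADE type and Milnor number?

Type A4, Milnor number mu = 4.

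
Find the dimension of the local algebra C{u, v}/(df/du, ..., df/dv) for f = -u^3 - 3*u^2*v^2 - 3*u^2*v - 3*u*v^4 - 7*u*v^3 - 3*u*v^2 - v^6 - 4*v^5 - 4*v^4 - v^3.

7

The Hessian of f at 0 has rank 0. Corank 2; j^3 = -(u + v)^3 is a perfect cube, so E-series; the 4-jet and mu = 7 give E_7.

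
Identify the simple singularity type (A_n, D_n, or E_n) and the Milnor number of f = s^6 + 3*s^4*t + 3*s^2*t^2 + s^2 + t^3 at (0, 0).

Type A2, Milnor number mu = 2.

The Hessian of f at 0 is [[2, 0], [0, 0]] with rank 1, so corank 1. A Groebner basis of the Jacobian ideal J(f) in C{s,t} is {t^2, s}; counting standard monomials gives mu = 2. Corank 1: A-series; mu = 2 gives A_2.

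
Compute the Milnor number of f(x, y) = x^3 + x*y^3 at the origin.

The Hessian of f at 0 has rank 0. Corank 2; j^3 = x^3 is a perfect cube, so E-series; the 4-jet and mu = 7 give E_7.

7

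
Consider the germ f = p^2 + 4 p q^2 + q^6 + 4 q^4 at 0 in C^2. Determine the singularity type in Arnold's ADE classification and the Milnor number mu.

The Hessian of f at 0 has rank 1. Corank 1: A-series; mu = 5 gives A_5.

Type A_5, Milnor number mu = 5.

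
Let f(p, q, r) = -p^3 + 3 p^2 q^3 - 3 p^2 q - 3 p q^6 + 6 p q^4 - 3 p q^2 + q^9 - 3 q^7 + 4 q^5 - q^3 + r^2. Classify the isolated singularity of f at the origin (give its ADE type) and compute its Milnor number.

Type E_{8}, Milnor number mu = 8.

The Hessian of f at 0 has rank 1. Corank 2; j^3 = -(p + q)^3 is a perfect cube, so E-series; the 5-jet and mu = 8 give E_8.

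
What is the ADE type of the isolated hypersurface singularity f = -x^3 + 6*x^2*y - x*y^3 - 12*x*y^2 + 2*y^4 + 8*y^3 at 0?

The Hessian of f at 0 has rank 0. Corank 2; j^3 = -(x - 2*y)^3 is a perfect cube, so E-series; the 4-jet and mu = 7 give E_7.

E_7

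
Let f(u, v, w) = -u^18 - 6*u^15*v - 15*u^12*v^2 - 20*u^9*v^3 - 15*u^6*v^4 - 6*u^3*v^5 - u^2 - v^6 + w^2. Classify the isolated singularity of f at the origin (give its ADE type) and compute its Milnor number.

Type A_5, Milnor number mu = 5.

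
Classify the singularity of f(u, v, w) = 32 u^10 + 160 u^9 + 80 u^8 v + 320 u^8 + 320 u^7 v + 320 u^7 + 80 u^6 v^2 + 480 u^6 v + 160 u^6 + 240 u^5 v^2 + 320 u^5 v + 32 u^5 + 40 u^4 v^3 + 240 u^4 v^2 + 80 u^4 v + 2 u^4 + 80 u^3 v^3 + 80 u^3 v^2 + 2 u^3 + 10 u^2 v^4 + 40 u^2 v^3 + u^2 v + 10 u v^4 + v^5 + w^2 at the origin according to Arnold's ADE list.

The Hessian of f at 0 has rank 1. Corank 2; j^3 = u^2*(2*u + v) has shape L^2 M (L != M), so D-series; mu = 6 gives D_6.

D_6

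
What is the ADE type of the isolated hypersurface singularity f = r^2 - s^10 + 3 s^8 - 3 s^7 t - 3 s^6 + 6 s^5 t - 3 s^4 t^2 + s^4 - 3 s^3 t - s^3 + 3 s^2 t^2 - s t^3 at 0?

The Hessian of f at 0 is [[0, 0, 0], [0, 0, 0], [0, 0, 2]] with rank 1, so corank 2. A Groebner basis of the Jacobian ideal J(f) in C{s,t,r} is {3*s^2 + t^4 + t^3, s^3, s^2*t - s^2 - t^3/3, -2*s^2 + s*t^2 - 2*t^3/3, r}; counting standard monomials gives mu = 7. Corank 2; j^3 = -s^3 is a perfect cube, so E-series; the 4-jet and mu = 7 give E_7.

E_{7}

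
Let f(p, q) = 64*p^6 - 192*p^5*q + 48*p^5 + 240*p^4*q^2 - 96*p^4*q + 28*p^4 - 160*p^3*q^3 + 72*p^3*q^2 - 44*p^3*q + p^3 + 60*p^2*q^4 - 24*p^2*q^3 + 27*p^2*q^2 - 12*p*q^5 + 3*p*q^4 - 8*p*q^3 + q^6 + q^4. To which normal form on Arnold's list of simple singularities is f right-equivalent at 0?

The Hessian of f at 0 is [[0, 0], [0, 0]] with rank 0, so corank 2. A Groebner basis of the Jacobian ideal J(f) in C{p,q} is {p^3, p^2*q, p^2/2 + p*q^2, 3*p^2 + q^3}; counting standard monomials gives mu = 6. Corank 2; j^3 = p^3 is a perfect cube, so E-series; the 4-jet and mu = 6 give E_6.

E_{6}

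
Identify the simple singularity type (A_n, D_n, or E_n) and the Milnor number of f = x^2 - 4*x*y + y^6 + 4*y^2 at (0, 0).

The Hessian of f at 0 is [[2, -4], [-4, 8]] with rank 1, so corank 1. A Groebner basis of the Jacobian ideal J(f) in C{x,y} is {y^5, x - 2*y}; counting standard monomials gives mu = 5. Corank 1: A-series; mu = 5 gives A_5.

Type A_{5}, Milnor number mu = 5.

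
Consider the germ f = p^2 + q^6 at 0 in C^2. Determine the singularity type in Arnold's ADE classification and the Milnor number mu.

Type A5, Milnor number mu = 5.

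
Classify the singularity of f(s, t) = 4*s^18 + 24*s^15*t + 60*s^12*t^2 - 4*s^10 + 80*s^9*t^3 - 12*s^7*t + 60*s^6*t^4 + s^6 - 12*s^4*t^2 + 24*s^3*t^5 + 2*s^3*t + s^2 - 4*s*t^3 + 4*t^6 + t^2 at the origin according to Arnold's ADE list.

The Hessian of f at 0 has rank 2. Corank 0: nondegenerate Morse point, so A_1.

A_{1}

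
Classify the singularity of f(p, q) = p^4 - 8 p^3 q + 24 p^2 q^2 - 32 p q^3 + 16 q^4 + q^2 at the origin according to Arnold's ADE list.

The Hessian of f at 0 has rank 1. Corank 1: A-series; mu = 3 gives A_3.

A3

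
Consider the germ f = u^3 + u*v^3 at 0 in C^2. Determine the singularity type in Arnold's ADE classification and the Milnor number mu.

Type E_7, Milnor number mu = 7.

The Hessian of f at 0 has rank 0. Corank 2; j^3 = u^3 is a perfect cube, so E-series; the 4-jet and mu = 7 give E_7.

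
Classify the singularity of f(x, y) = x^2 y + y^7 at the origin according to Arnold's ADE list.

The Hessian of f at 0 has rank 0. Corank 2; j^3 = x^2*y has shape L^2 M (L != M), so D-series; mu = 8 gives D_8.

D8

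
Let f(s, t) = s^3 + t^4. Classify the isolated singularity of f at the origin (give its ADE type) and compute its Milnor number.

Type E_6, Milnor number mu = 6.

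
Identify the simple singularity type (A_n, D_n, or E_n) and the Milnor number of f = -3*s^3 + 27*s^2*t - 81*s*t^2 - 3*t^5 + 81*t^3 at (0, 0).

The Hessian of f at 0 has rank 0. Corank 2; j^3 = -3*(s - 3*t)^3 is a perfect cube, so E-series; the 5-jet and mu = 8 give E_8.

Type E_{8}, Milnor number mu = 8.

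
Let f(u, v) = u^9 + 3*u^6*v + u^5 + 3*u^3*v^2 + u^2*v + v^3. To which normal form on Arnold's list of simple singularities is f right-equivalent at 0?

D_4

The Hessian of f at 0 has rank 0. Corank 2; j^3 = v*(u^2 + v^2) splits into three distinct lines over C (the quadratic factor has nonzero discriminant), so D_4.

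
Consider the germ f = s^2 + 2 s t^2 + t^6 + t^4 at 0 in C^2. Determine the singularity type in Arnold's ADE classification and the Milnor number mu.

Type A5, Milnor number mu = 5.

The Hessian of f at 0 has rank 1. Corank 1: A-series; mu = 5 gives A_5.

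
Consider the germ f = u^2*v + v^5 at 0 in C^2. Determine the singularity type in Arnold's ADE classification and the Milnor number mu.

Type D6, Milnor number mu = 6.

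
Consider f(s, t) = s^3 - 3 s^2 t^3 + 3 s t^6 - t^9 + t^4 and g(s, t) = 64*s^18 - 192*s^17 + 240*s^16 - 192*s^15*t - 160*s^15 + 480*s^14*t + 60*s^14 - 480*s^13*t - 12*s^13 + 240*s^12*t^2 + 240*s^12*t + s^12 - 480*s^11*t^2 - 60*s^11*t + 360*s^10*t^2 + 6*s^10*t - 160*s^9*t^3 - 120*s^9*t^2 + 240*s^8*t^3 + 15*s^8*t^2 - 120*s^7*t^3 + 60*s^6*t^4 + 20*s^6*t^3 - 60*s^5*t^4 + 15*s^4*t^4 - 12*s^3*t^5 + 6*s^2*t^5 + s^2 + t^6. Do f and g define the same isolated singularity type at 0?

No.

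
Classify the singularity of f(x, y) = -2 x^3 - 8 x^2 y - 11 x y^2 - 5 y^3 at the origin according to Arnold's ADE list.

D4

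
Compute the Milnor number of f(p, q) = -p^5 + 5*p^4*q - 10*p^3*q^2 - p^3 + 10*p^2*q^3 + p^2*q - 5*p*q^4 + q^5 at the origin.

6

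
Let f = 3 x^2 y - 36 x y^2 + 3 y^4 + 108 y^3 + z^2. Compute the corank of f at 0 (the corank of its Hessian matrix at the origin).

The Hessian at 0 is [[0, 0, 0], [0, 0, 0], [0, 0, 2]] of rank 1; hence corank 2.

2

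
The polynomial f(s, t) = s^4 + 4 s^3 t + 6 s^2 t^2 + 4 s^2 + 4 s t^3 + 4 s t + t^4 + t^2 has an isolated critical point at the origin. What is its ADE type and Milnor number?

The Hessian of f at 0 is [[8, 4], [4, 2]] with rank 1, so corank 1. A Groebner basis of the Jacobian ideal J(f) in C{s,t} is {t^3, s + t/2}; counting standard monomials gives mu = 3. Corank 1: A-series; mu = 3 gives A_3.

Type A_3, Milnor number mu = 3.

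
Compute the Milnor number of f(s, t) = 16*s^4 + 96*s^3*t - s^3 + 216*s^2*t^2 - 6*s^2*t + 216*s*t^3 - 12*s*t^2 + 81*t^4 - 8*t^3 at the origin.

6

The Hessian of f at 0 is [[0, 0], [0, 0]] with rank 0, so corank 2. A Groebner basis of the Jacobian ideal J(f) in C{s,t} is {t^4, s*t^2 + 11*t^3/6, s^2 + 4*s*t + 4*t^2}; counting standard monomials gives mu = 6. Corank 2; j^3 = -(s + 2*t)^3 is a perfect cube, so E-series; the 4-jet and mu = 6 give E_6.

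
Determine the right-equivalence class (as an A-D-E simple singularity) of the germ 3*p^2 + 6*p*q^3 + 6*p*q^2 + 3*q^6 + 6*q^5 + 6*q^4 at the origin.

A3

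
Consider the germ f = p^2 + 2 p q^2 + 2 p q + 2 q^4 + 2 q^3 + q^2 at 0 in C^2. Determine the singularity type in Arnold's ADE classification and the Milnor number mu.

Type A_3, Milnor number mu = 3.

The Hessian of f at 0 is [[2, 2], [2, 2]] with rank 1, so corank 1. A Groebner basis of the Jacobian ideal J(f) in C{p,q} is {p^2 + p + q, p*q - p - q, p + q^2 + q}; counting standard monomials gives mu = 3. Corank 1: A-series; mu = 3 gives A_3.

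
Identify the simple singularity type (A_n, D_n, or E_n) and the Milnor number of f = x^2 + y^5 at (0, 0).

The Hessian of f at 0 has rank 1. Corank 1: A-series; mu = 4 gives A_4.

Type A4, Milnor number mu = 4.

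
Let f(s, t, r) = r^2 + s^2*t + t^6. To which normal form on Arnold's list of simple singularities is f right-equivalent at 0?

D7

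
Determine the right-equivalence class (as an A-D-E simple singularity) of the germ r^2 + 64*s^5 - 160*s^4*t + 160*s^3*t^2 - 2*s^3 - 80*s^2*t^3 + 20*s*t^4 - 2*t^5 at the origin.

The Hessian of f at 0 is [[0, 0, 0], [0, 0, 0], [0, 0, 2]] with rank 1, so corank 2. A Groebner basis of the Jacobian ideal J(f) in C{s,t,r} is {t^5, s*t^3 - t^4/8, s^2, r}; counting standard monomials gives mu = 8. Corank 2; j^3 = -2*s^3 is a perfect cube, so E-series; the 5-jet and mu = 8 give E_8.

E_8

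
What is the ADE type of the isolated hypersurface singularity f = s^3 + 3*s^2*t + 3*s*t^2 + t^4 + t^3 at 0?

The Hessian of f at 0 has rank 0. Corank 2; j^3 = (s + t)^3 is a perfect cube, so E-series; the 4-jet and mu = 6 give E_6.

E_6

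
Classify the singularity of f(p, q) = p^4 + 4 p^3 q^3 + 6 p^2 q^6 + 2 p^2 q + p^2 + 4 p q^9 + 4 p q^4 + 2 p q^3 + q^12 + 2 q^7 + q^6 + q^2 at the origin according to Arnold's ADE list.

A1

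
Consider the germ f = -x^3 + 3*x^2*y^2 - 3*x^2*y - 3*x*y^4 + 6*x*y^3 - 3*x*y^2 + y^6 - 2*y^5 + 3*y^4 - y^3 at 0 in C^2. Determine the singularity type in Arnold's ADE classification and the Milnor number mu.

The Hessian of f at 0 is [[0, 0], [0, 0]] with rank 0, so corank 2. A Groebner basis of the Jacobian ideal J(f) in C{x,y} is {y^4, x^3 + 3*x^2*y + 3*x^2/2 + 3*x*y - 2*y^3 + 3*y^2/2, -x^2/2 + x*y^2 - x*y + y^3 - y^2/2}; counting standard monomials gives mu = 8. Corank 2; j^3 = -(x + y)^3 is a perfect cube, so E-series; the 5-jet and mu = 8 give E_8.

Type E_8, Milnor number mu = 8.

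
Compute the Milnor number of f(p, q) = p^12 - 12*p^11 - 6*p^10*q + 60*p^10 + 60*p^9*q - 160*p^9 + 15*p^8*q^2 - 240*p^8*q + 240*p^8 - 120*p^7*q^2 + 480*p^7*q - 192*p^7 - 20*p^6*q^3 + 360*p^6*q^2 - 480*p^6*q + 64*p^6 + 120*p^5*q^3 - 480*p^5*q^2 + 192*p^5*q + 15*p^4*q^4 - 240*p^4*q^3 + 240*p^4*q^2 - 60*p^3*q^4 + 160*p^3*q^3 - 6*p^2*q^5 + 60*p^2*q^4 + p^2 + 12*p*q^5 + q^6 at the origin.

5

The Hessian of f at 0 is [[2, 0], [0, 0]] with rank 1, so corank 1. A Groebner basis of the Jacobian ideal J(f) in C{p,q} is {q^5, p}; counting standard monomials gives mu = 5. Corank 1: A-series; mu = 5 gives A_5.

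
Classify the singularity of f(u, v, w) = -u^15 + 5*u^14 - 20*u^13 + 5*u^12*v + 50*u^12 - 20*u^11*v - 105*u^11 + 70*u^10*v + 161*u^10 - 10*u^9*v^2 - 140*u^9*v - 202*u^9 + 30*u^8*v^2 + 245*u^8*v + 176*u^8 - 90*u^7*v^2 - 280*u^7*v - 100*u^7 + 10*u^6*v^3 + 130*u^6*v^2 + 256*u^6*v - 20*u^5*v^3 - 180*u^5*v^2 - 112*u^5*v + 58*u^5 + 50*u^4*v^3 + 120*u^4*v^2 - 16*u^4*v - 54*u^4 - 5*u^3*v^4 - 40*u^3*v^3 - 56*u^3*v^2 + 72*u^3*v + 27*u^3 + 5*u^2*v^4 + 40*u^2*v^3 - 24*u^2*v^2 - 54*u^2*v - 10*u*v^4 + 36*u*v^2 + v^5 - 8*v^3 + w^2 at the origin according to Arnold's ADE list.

E_{8}

The Hessian of f at 0 has rank 1. Corank 2; j^3 = (3*u - 2*v)^3 is a perfect cube, so E-series; the 5-jet and mu = 8 give E_8.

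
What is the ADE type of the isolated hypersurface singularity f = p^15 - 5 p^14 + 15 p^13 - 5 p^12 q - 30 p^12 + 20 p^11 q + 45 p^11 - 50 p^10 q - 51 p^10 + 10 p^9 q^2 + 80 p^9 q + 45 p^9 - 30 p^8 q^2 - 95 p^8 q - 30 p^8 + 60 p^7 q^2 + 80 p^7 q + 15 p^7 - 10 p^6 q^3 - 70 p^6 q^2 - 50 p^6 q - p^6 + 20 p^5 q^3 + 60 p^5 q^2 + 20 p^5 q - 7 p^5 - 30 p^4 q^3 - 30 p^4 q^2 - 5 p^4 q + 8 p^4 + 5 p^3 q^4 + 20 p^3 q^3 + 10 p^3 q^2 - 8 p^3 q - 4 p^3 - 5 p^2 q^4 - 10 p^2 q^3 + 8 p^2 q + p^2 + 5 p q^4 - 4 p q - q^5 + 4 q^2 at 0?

A_{4}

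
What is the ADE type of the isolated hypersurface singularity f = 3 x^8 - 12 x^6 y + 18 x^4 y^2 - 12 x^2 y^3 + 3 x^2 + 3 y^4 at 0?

A_{3}

The Hessian of f at 0 has rank 1. Corank 1: A-series; mu = 3 gives A_3.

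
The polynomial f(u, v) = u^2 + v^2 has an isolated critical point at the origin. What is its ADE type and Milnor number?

The Hessian of f at 0 is [[2, 0], [0, 2]] with rank 2, so corank 0. A Groebner basis of the Jacobian ideal J(f) in C{u,v} is {u, v}; counting standard monomials gives mu = 1. Corank 0: nondegenerate Morse point, so A_1.

Type A_{1}, Milnor number mu = 1.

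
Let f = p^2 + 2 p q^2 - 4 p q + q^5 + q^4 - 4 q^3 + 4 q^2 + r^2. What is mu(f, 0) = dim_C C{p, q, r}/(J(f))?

4

The Hessian of f at 0 is [[2, -4, 0], [-4, 8, 0], [0, 0, 2]] with rank 2, so corank 1. A Groebner basis of the Jacobian ideal J(f) in C{p,q,r} is {p^2 - 4*p*q - 4*p + 8*q, p + q^2 - 2*q, r}; counting standard monomials gives mu = 4. Corank 1: A-series; mu = 4 gives A_4.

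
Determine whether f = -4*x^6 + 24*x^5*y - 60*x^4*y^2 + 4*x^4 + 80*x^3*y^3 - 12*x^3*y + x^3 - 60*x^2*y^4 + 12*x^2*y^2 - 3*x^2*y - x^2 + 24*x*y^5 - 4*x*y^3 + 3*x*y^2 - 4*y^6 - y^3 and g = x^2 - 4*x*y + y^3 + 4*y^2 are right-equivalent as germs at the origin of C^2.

The Hessian of f at 0 has rank 1. Corank 1: A-series; mu = 2 gives A_2. The Hessian of g at 0 has rank 1. Corank 1: A-series; mu = 2 gives A_2. Both have type A_2, hence right-equivalent.

Yes.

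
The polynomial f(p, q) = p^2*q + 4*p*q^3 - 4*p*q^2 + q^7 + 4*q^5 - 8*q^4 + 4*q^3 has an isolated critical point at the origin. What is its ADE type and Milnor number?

Type D8, Milnor number mu = 8.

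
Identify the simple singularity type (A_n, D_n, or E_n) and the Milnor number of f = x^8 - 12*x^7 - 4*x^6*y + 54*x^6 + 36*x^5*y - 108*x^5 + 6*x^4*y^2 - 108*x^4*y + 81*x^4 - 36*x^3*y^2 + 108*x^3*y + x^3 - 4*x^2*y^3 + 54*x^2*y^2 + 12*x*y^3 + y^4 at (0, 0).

Type E_{6}, Milnor number mu = 6.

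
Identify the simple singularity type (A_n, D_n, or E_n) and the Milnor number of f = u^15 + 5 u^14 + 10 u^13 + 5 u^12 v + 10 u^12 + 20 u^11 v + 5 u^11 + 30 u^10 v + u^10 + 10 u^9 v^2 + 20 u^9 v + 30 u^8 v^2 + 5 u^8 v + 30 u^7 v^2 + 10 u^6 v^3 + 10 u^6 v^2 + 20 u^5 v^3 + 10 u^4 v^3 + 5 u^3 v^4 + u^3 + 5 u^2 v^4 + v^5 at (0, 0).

The Hessian of f at 0 has rank 0. Corank 2; j^3 = u^3 is a perfect cube, so E-series; the 5-jet and mu = 8 give E_8.

Type E_8, Milnor number mu = 8.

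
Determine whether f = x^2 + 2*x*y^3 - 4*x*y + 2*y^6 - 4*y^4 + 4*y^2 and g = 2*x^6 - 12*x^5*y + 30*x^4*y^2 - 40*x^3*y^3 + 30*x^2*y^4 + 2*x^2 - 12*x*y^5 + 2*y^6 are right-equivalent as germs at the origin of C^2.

Yes.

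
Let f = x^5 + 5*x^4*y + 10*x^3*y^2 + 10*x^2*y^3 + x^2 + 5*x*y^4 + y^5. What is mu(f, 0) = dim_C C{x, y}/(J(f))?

4

The Hessian of f at 0 has rank 1. Corank 1: A-series; mu = 4 gives A_4.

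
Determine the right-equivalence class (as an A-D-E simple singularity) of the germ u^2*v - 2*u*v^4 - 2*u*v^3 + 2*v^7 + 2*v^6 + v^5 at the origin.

The Hessian of f at 0 has rank 0. Corank 2; j^3 = u^2*v has shape L^2 M (L != M), so D-series; mu = 8 gives D_8.

D_8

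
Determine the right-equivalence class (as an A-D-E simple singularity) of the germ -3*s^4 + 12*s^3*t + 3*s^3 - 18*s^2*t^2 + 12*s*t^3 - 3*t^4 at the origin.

The Hessian of f at 0 is [[0, 0], [0, 0]] with rank 0, so corank 2. A Groebner basis of the Jacobian ideal J(f) in C{s,t} is {t^4, s*t^2 - t^3/3, s^2}; counting standard monomials gives mu = 6. Corank 2; j^3 = 3*s^3 is a perfect cube, so E-series; the 4-jet and mu = 6 give E_6.

E6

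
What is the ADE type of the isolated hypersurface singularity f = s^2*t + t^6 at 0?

D7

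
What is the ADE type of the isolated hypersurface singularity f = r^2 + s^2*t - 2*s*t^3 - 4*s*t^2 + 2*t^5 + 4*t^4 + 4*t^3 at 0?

D6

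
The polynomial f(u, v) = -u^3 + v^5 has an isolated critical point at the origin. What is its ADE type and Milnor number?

Type E_8, Milnor number mu = 8.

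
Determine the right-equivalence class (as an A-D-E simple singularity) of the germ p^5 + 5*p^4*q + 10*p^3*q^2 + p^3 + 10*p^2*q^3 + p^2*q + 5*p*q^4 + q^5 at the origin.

D6

The Hessian of f at 0 has rank 0. Corank 2; j^3 = p^2*(p + q) has shape L^2 M (L != M), so D-series; mu = 6 gives D_6.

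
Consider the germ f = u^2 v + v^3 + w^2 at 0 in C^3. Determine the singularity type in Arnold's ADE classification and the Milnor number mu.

Type D4, Milnor number mu = 4.

The Hessian of f at 0 has rank 1. Corank 2; j^3 = v*(u^2 + v^2) splits into three distinct lines over C (the quadratic factor has nonzero discriminant), so D_4.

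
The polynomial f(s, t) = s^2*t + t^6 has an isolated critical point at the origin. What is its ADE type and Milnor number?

Type D7, Milnor number mu = 7.

The Hessian of f at 0 is [[0, 0], [0, 0]] with rank 0, so corank 2. A Groebner basis of the Jacobian ideal J(f) in C{s,t} is {s^2/6 + t^5, s^3, s*t}; counting standard monomials gives mu = 7. Corank 2; j^3 = s^2*t has shape L^2 M (L != M), so D-series; mu = 7 gives D_7.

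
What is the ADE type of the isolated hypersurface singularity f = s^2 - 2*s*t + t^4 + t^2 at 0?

The Hessian of f at 0 is [[2, -2], [-2, 2]] with rank 1, so corank 1. A Groebner basis of the Jacobian ideal J(f) in C{s,t} is {t^3, s - t}; counting standard monomials gives mu = 3. Corank 1: A-series; mu = 3 gives A_3.

A3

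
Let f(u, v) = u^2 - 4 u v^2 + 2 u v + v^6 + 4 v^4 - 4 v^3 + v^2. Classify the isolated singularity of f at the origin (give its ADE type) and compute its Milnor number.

Type A5, Milnor number mu = 5.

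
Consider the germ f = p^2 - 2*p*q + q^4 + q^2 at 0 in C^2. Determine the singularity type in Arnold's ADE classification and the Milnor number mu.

Type A_{3}, Milnor number mu = 3.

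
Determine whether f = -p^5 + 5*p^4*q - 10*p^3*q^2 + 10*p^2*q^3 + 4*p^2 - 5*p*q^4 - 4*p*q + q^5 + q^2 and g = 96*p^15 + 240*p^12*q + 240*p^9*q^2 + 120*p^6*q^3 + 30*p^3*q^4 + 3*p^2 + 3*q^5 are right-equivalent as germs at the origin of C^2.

Yes.

The Hessian of f at 0 has rank 1. Corank 1: A-series; mu = 4 gives A_4. The Hessian of g at 0 has rank 1. Corank 1: A-series; mu = 4 gives A_4. Both have type A_4, hence right-equivalent.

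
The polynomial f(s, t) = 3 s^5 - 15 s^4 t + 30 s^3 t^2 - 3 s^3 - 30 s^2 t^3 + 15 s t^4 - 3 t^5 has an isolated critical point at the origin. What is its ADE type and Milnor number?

Type E_{8}, Milnor number mu = 8.

The Hessian of f at 0 is [[0, 0], [0, 0]] with rank 0, so corank 2. A Groebner basis of the Jacobian ideal J(f) in C{s,t} is {t^5, s*t^3 - t^4/4, s^2}; counting standard monomials gives mu = 8. Corank 2; j^3 = -3*s^3 is a perfect cube, so E-series; the 5-jet and mu = 8 give E_8.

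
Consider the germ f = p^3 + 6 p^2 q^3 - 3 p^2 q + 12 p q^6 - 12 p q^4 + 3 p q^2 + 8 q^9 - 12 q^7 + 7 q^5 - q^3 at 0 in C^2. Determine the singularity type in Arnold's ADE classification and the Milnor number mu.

Type E_{8}, Milnor number mu = 8.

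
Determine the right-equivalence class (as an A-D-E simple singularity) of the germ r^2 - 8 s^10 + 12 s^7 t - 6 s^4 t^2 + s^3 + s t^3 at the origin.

The Hessian of f at 0 is [[0, 0, 0], [0, 0, 0], [0, 0, 2]] with rank 1, so corank 2. A Groebner basis of the Jacobian ideal J(f) in C{s,t,r} is {s^3, s*t^2, 3*s^2 + t^3, r}; counting standard monomials gives mu = 7. Corank 2; j^3 = s^3 is a perfect cube, so E-series; the 4-jet and mu = 7 give E_7.

E_{7}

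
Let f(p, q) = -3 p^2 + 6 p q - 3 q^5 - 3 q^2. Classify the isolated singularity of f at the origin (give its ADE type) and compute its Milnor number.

Type A_4, Milnor number mu = 4.

The Hessian of f at 0 has rank 1. Corank 1: A-series; mu = 4 gives A_4.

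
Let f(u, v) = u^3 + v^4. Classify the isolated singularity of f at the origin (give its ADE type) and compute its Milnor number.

Type E6, Milnor number mu = 6.

The Hessian of f at 0 is [[0, 0], [0, 0]] with rank 0, so corank 2. A Groebner basis of the Jacobian ideal J(f) in C{u,v} is {v^3, u^2}; counting standard monomials gives mu = 6. Corank 2; j^3 = u^3 is a perfect cube, so E-series; the 4-jet and mu = 6 give E_6.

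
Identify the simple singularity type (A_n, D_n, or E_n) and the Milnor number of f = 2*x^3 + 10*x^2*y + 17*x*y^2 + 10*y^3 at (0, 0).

The Hessian of f at 0 is [[0, 0], [0, 0]] with rank 0, so corank 2. A Groebner basis of the Jacobian ideal J(f) in C{x,y} is {y^3, x^2 - 11*y^2/2, x*y + 5*y^2/2}; counting standard monomials gives mu = 4. Corank 2; j^3 = (x + 2*y)*(2*x^2 + 6*x*y + 5*y^2) splits into three distinct lines over C (the quadratic factor has nonzero discriminant), so D_4.

Type D4, Milnor number mu = 4.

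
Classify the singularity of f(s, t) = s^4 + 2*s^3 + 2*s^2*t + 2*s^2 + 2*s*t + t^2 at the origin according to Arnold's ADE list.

The Hessian of f at 0 has rank 2. Corank 0: nondegenerate Morse point, so A_1.

A_1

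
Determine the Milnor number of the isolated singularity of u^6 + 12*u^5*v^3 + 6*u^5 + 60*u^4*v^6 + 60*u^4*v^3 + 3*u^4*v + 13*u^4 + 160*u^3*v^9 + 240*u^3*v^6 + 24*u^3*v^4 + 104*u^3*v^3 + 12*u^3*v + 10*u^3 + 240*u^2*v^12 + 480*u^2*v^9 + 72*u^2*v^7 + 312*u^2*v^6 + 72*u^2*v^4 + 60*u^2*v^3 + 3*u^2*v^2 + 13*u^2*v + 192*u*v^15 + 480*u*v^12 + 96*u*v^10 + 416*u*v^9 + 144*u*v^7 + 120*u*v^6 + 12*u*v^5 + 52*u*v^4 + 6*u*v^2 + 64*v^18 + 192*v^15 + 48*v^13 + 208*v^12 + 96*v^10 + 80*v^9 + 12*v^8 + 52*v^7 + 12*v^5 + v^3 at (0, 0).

4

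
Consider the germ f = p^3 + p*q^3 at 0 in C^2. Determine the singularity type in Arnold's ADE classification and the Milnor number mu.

The Hessian of f at 0 is [[0, 0], [0, 0]] with rank 0, so corank 2. A Groebner basis of the Jacobian ideal J(f) in C{p,q} is {p^3, p*q^2, 3*p^2 + q^3}; counting standard monomials gives mu = 7. Corank 2; j^3 = p^3 is a perfect cube, so E-series; the 4-jet and mu = 7 give E_7.

Type E_7, Milnor number mu = 7.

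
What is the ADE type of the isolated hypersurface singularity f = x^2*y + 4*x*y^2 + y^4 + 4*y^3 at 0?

The Hessian of f at 0 is [[0, 0], [0, 0]] with rank 0, so corank 2. A Groebner basis of the Jacobian ideal J(f) in C{x,y} is {x^3 - 2*x^2 + 8*y^2, x^2/4 + y^3 - y^2, x*y + 2*y^2}; counting standard monomials gives mu = 5. Corank 2; j^3 = y*(x + 2*y)^2 has shape L^2 M (L != M), so D-series; mu = 5 gives D_5.

D5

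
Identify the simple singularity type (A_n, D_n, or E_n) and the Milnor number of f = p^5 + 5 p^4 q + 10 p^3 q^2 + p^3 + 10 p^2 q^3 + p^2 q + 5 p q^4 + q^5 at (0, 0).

The Hessian of f at 0 has rank 0. Corank 2; j^3 = p^2*(p + q) has shape L^2 M (L != M), so D-series; mu = 6 gives D_6.

Type D_6, Milnor number mu = 6.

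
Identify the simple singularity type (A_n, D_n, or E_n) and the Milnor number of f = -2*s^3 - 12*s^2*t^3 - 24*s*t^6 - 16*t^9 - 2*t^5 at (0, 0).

The Hessian of f at 0 has rank 0. Corank 2; j^3 = -2*s^3 is a perfect cube, so E-series; the 5-jet and mu = 8 give E_8.

Type E_{8}, Milnor number mu = 8.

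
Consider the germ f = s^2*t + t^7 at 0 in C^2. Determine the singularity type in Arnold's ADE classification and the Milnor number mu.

Type D8, Milnor number mu = 8.

The Hessian of f at 0 is [[0, 0], [0, 0]] with rank 0, so corank 2. A Groebner basis of the Jacobian ideal J(f) in C{s,t} is {s^2/7 + t^6, s^3, s*t}; counting standard monomials gives mu = 8. Corank 2; j^3 = s^2*t has shape L^2 M (L != M), so D-series; mu = 8 gives D_8.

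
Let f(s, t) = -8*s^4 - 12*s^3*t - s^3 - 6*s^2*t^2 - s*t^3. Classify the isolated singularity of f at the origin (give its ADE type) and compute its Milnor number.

Type E_{7}, Milnor number mu = 7.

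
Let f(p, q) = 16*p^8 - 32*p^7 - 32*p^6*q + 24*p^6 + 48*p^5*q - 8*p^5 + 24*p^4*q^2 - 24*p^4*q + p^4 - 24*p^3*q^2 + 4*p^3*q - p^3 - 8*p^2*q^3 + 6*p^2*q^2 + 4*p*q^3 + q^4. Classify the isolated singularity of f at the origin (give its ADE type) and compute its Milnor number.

Type E_6, Milnor number mu = 6.

The Hessian of f at 0 has rank 0. Corank 2; j^3 = -p^3 is a perfect cube, so E-series; the 4-jet and mu = 6 give E_6.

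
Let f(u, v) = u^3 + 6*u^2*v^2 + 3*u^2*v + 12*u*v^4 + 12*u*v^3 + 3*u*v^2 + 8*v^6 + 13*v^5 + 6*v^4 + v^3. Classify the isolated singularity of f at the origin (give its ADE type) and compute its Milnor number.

The Hessian of f at 0 has rank 0. Corank 2; j^3 = (u + v)^3 is a perfect cube, so E-series; the 5-jet and mu = 8 give E_8.

Type E8, Milnor number mu = 8.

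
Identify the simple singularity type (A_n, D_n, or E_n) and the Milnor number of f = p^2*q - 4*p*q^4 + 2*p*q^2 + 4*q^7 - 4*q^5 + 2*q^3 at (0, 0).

The Hessian of f at 0 has rank 0. Corank 2; j^3 = q*(p^2 + 2*p*q + 2*q^2) splits into three distinct lines over C (the quadratic factor has nonzero discriminant), so D_4.

Type D_4, Milnor number mu = 4.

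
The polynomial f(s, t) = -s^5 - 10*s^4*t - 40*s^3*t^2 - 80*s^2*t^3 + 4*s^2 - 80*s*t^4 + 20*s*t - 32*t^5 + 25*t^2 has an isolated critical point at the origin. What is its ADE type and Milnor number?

Type A4, Milnor number mu = 4.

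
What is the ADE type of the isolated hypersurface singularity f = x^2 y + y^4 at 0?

D_{5}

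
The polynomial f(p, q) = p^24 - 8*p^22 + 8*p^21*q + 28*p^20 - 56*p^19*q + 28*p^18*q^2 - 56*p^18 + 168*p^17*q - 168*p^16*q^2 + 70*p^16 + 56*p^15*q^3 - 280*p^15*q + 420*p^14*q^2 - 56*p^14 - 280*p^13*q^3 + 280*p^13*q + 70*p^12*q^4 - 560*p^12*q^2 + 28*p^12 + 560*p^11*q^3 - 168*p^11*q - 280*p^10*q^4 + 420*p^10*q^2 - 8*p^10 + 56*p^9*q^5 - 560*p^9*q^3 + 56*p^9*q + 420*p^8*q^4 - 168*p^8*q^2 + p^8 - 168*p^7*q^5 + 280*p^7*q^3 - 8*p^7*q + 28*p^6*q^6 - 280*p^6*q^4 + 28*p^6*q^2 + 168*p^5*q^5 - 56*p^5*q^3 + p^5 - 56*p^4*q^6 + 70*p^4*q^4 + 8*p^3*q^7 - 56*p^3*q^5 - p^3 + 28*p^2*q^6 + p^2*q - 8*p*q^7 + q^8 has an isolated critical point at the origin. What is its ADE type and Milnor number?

Type D_{9}, Milnor number mu = 9.

The Hessian of f at 0 has rank 0. Corank 2; j^3 = -p^2*(p - q) has shape L^2 M (L != M), so D-series; mu = 9 gives D_9.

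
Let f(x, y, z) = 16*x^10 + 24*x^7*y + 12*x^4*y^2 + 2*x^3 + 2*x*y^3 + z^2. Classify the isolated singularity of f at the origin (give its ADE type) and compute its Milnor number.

The Hessian of f at 0 has rank 1. Corank 2; j^3 = 2*x^3 is a perfect cube, so E-series; the 4-jet and mu = 7 give E_7.

Type E_7, Milnor number mu = 7.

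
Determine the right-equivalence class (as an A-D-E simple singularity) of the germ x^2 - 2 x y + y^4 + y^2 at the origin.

A_{3}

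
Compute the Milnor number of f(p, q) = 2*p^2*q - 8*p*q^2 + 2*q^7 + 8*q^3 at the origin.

8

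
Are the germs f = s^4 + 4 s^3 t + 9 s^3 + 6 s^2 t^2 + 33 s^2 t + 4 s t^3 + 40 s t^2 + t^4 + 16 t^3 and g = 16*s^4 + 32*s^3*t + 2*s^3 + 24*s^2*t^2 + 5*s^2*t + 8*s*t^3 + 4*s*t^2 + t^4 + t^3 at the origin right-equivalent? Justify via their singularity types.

Yes.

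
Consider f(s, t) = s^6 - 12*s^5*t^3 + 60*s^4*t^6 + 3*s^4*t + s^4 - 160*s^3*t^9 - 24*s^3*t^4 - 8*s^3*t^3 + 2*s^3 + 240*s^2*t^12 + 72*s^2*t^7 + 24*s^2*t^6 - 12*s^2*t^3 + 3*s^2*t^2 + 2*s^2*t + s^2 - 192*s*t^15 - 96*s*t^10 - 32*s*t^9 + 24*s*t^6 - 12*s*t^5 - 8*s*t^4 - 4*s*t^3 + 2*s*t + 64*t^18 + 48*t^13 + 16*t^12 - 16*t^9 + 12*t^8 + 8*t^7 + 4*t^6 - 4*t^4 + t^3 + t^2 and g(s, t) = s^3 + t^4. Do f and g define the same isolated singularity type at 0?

The Hessian of f at 0 is [[2, 2], [2, 2]] with rank 1, so corank 1. A Groebner basis of the Jacobian ideal J(f) in C{s,t} is {t^2, s + t}; counting standard monomials gives mu = 2. Corank 1: A-series; mu = 2 gives A_2. The Hessian of g at 0 is [[0, 0], [0, 0]] with rank 0, so corank 2. A Groebner basis of the Jacobian ideal J(g) in C{s,t} is {t^3, s^2}; counting standard monomials gives mu = 6. Corank 2; j^3 = s^3 is a perfect cube, so E-series; the 4-jet and mu = 6 give E_6. f is A_2 but g is E_6, hence not right-equivalent.

No.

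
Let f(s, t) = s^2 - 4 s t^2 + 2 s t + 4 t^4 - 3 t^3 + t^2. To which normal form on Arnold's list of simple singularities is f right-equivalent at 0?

A_2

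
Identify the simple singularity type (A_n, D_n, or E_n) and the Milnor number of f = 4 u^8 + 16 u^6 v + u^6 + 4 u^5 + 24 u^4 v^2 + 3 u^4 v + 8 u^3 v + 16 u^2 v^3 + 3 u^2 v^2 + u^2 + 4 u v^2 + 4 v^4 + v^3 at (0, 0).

Type A2, Milnor number mu = 2.

The Hessian of f at 0 has rank 1. Corank 1: A-series; mu = 2 gives A_2.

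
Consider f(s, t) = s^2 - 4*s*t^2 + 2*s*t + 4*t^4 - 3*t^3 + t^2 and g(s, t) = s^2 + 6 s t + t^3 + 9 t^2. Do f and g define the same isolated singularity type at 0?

Yes.

The Hessian of f at 0 has rank 1. Corank 1: A-series; mu = 2 gives A_2. The Hessian of g at 0 has rank 1. Corank 1: A-series; mu = 2 gives A_2. Both have type A_2, hence right-equivalent.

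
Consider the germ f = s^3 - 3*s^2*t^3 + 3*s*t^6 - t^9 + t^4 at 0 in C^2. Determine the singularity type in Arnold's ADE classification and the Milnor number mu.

The Hessian of f at 0 has rank 0. Corank 2; j^3 = s^3 is a perfect cube, so E-series; the 4-jet and mu = 6 give E_6.

Type E6, Milnor number mu = 6.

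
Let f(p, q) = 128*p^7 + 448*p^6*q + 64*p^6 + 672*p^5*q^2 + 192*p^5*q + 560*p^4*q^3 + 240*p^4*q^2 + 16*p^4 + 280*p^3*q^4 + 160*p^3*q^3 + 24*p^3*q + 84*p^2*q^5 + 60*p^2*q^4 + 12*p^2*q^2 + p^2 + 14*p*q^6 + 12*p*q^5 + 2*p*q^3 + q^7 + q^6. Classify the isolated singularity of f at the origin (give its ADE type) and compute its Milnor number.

The Hessian of f at 0 has rank 1. Corank 1: A-series; mu = 6 gives A_6.

Type A_6, Milnor number mu = 6.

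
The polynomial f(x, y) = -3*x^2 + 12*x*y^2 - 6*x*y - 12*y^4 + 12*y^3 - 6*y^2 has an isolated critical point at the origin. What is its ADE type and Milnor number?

The Hessian of f at 0 has rank 2. Corank 0: nondegenerate Morse point, so A_1.

Type A_1, Milnor number mu = 1.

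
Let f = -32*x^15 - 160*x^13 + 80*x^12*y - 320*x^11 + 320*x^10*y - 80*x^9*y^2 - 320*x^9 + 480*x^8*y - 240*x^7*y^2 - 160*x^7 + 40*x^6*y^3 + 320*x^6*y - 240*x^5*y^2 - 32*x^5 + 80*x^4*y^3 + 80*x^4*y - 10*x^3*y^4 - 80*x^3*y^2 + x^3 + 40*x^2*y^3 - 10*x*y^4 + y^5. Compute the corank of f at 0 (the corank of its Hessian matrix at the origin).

2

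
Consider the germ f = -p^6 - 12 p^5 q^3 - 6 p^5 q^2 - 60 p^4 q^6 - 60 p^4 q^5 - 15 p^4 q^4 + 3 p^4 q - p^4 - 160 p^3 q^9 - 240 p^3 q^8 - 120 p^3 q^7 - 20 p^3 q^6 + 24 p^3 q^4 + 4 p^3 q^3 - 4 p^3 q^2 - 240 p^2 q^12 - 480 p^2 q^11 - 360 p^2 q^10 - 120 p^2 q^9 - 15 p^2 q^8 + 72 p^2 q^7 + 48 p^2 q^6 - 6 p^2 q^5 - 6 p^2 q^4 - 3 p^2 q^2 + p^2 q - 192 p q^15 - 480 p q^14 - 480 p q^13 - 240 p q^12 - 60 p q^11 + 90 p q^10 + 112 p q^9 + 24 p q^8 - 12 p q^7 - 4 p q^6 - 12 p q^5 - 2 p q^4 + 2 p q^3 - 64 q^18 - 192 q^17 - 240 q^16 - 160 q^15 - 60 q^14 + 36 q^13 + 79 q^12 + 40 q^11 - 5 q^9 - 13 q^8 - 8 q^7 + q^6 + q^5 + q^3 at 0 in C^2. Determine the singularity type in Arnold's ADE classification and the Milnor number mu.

Type D_{4}, Milnor number mu = 4.

The Hessian of f at 0 is [[0, 0], [0, 0]] with rank 0, so corank 2. A Groebner basis of the Jacobian ideal J(f) in C{p,q} is {q^3, p^2 + 3*q^2, p*q}; counting standard monomials gives mu = 4. Corank 2; j^3 = q*(p^2 + q^2) splits into three distinct lines over C (the quadratic factor has nonzero discriminant), so D_4.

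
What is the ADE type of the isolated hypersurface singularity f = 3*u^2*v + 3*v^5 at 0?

D6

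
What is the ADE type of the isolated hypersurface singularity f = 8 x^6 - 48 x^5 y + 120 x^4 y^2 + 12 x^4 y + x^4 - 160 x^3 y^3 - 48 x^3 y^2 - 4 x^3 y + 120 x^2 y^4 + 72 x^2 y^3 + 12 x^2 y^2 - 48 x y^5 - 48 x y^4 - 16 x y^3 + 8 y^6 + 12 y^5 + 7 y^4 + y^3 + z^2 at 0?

E_6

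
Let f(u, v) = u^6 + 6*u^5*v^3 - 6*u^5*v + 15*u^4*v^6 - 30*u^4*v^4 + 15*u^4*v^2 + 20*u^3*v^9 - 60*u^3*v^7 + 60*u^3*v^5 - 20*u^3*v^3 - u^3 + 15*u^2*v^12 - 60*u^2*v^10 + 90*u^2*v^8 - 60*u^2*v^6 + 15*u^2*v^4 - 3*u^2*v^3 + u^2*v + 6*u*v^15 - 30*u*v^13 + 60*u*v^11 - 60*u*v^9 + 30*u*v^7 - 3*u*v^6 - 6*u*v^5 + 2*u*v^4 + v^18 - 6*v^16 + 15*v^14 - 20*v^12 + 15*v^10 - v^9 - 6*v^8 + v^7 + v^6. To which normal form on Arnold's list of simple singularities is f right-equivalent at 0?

The Hessian of f at 0 has rank 0. Corank 2; j^3 = -u^2*(u - v) has shape L^2 M (L != M), so D-series; mu = 7 gives D_7.

D7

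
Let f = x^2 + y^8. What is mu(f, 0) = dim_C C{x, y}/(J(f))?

7

The Hessian of f at 0 is [[2, 0], [0, 0]] with rank 1, so corank 1. A Groebner basis of the Jacobian ideal J(f) in C{x,y} is {y^7, x}; counting standard monomials gives mu = 7. Corank 1: A-series; mu = 7 gives A_7.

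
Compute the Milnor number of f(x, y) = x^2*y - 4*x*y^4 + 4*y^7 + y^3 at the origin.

4

The Hessian of f at 0 is [[0, 0], [0, 0]] with rank 0, so corank 2. A Groebner basis of the Jacobian ideal J(f) in C{x,y} is {y^3, x^2 + 3*y^2, x*y}; counting standard monomials gives mu = 4. Corank 2; j^3 = y*(x^2 + y^2) splits into three distinct lines over C (the quadratic factor has nonzero discriminant), so D_4.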